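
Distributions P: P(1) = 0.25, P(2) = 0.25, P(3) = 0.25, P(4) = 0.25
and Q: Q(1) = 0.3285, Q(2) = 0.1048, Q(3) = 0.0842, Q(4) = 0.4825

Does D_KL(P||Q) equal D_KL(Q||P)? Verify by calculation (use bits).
D_KL(P||Q) = 0.3704 bits, D_KL(Q||P) = 0.3235 bits. No — D_KL(P||Q) ≠ D_KL(Q||P) for this pair.

D_KL(P||Q) = Σ P(x) log₂(P(x)/Q(x))

Computing term by term:
  P(1)·log₂(P(1)/Q(1)) = 0.25·log₂(0.25/0.3285) = -0.09849
  P(2)·log₂(P(2)/Q(2)) = 0.25·log₂(0.25/0.1048) = 0.31357
  P(3)·log₂(P(3)/Q(3)) = 0.25·log₂(0.25/0.0842) = 0.39251
  P(4)·log₂(P(4)/Q(4)) = 0.25·log₂(0.25/0.4825) = -0.23715

D_KL(P||Q) = -0.09849 + 0.31357 + 0.39251 - 0.23715 = 0.37044 ≈ 0.3704 bits

D_KL(Q||P) = Σ Q(x) log₂(Q(x)/P(x))

Computing term by term:
  Q(1)·log₂(Q(1)/P(1)) = 0.3285·log₂(0.3285/0.25) = 0.12942
  Q(2)·log₂(Q(2)/P(2)) = 0.1048·log₂(0.1048/0.25) = -0.13145
  Q(3)·log₂(Q(3)/P(3)) = 0.0842·log₂(0.0842/0.25) = -0.13220
  Q(4)·log₂(Q(4)/P(4)) = 0.4825·log₂(0.4825/0.25) = 0.45770

D_KL(Q||P) = 0.12942 - 0.13145 - 0.13220 + 0.45770 = 0.32347 ≈ 0.3235 bits

These are NOT equal (difference: 0.0469 bits). KL divergence is asymmetric: D_KL(P||Q) ≠ D_KL(Q||P) in general.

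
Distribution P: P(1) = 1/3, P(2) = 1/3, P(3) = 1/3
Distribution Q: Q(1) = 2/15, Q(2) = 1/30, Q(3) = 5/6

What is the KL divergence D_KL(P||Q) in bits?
1.1073 bits

D_KL(P||Q) = Σ P(x) log₂(P(x)/Q(x))

Computing term by term:
  P(1)·log₂(P(1)/Q(1)) = (1/3)·log₂((1/3)/(2/15)) = 0.44064
  P(2)·log₂(P(2)/Q(2)) = (1/3)·log₂((1/3)/(1/30)) = 1.10731
  P(3)·log₂(P(3)/Q(3)) = (1/3)·log₂((1/3)/(5/6)) = -0.44064

D_KL(P||Q) = 0.44064 + 1.10731 - 0.44064 = 1.10731 ≈ 1.1073 bits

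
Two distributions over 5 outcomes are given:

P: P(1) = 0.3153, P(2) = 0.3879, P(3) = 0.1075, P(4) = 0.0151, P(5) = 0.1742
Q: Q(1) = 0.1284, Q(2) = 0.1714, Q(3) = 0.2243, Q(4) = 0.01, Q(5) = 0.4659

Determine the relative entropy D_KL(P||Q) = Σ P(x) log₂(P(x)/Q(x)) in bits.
0.5134 bits

D_KL(P||Q) = Σ P(x) log₂(P(x)/Q(x))

Computing term by term:
  P(1)·log₂(P(1)/Q(1)) = 0.3153·log₂(0.3153/0.1284) = 0.40865
  P(2)·log₂(P(2)/Q(2)) = 0.3879·log₂(0.3879/0.1714) = 0.45707
  P(3)·log₂(P(3)/Q(3)) = 0.1075·log₂(0.1075/0.2243) = -0.11407
  P(4)·log₂(P(4)/Q(4)) = 0.0151·log₂(0.0151/0.01) = 0.00898
  P(5)·log₂(P(5)/Q(5)) = 0.1742·log₂(0.1742/0.4659) = -0.24724

D_KL(P||Q) = 0.40865 + 0.45707 - 0.11407 + 0.00898 - 0.24724 = 0.51339 ≈ 0.5134 bits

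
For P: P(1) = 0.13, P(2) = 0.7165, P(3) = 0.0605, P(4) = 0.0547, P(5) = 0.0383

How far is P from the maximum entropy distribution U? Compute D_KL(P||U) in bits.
0.9403 bits

U(i) = 1/5 for all i

D_KL(P||U) = Σ P(x) log₂(P(x) / (1/5))
           = Σ P(x) log₂(P(x)) + log₂(5)
           = log₂(5) - H(P)

H(P) = -Σ P(x) log₂(P(x)):
  -P(1)·log₂(P(1)) = -(0.13)·log₂(0.13) = 0.38264
  -P(2)·log₂(P(2)) = -(0.7165)·log₂(0.7165) = 0.34461
  -P(3)·log₂(P(3)) = -(0.0605)·log₂(0.0605) = 0.24484
  -P(4)·log₂(P(4)) = -(0.0547)·log₂(0.0547) = 0.22932
  -P(5)·log₂(P(5)) = -(0.0383)·log₂(0.0383) = 0.18026
H(P) = 0.38264 + 0.34461 + 0.24484 + 0.22932 + 0.18026 = 1.38167 bits

log₂(5) = 2.32193 bits

D_KL(P||U) = 2.32193 - 1.38167 = 0.94026 ≈ 0.9403 bits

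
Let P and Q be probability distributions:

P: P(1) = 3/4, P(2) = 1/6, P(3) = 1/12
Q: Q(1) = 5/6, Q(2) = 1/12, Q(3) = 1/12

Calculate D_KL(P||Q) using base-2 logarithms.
0.0527 bits

D_KL(P||Q) = Σ P(x) log₂(P(x)/Q(x))

Computing term by term:
  P(1)·log₂(P(1)/Q(1)) = (3/4)·log₂((3/4)/(5/6)) = -0.11400
  P(2)·log₂(P(2)/Q(2)) = (1/6)·log₂((1/6)/(1/12)) = 0.16667
  P(3)·log₂(P(3)/Q(3)) = (1/12)·log₂((1/12)/(1/12)) = 0.00000

D_KL(P||Q) = -0.11400 + 0.16667 + 0.00000 = 0.05267 ≈ 0.0527 bits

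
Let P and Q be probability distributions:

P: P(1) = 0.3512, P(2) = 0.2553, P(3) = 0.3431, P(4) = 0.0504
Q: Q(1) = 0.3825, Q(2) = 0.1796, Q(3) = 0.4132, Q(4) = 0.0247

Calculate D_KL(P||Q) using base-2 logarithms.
0.0461 bits

D_KL(P||Q) = Σ P(x) log₂(P(x)/Q(x))

Computing term by term:
  P(1)·log₂(P(1)/Q(1)) = 0.3512·log₂(0.3512/0.3825) = -0.04326
  P(2)·log₂(P(2)/Q(2)) = 0.2553·log₂(0.2553/0.1796) = 0.12954
  P(3)·log₂(P(3)/Q(3)) = 0.3431·log₂(0.3431/0.4132) = -0.09202
  P(4)·log₂(P(4)/Q(4)) = 0.0504·log₂(0.0504/0.0247) = 0.05186

D_KL(P||Q) = -0.04326 + 0.12954 - 0.09202 + 0.05186 = 0.04612 ≈ 0.0461 bits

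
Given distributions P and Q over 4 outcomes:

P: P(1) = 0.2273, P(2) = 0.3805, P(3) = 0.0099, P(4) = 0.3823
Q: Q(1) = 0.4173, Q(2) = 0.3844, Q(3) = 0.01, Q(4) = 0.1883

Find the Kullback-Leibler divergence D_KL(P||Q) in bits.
0.1856 bits

D_KL(P||Q) = Σ P(x) log₂(P(x)/Q(x))

Computing term by term:
  P(1)·log₂(P(1)/Q(1)) = 0.2273·log₂(0.2273/0.4173) = -0.19923
  P(2)·log₂(P(2)/Q(2)) = 0.3805·log₂(0.3805/0.3844) = -0.00560
  P(3)·log₂(P(3)/Q(3)) = 0.0099·log₂(0.0099/0.01) = -0.00014
  P(4)·log₂(P(4)/Q(4)) = 0.3823·log₂(0.3823/0.1883) = 0.39059

D_KL(P||Q) = -0.19923 - 0.00560 - 0.00014 + 0.39059 = 0.18562 ≈ 0.1856 bits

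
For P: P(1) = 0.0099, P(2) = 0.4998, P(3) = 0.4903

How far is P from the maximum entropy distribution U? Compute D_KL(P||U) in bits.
0.5148 bits

U(i) = 1/3 for all i

D_KL(P||U) = Σ P(x) log₂(P(x) / (1/3))
           = Σ P(x) log₂(P(x)) + log₂(3)
           = log₂(3) - H(P)

H(P) = -Σ P(x) log₂(P(x)):
  -P(1)·log₂(P(1)) = -(0.0099)·log₂(0.0099) = 0.06592
  -P(2)·log₂(P(2)) = -(0.4998)·log₂(0.4998) = 0.50009
  -P(3)·log₂(P(3)) = -(0.4903)·log₂(0.4903) = 0.50416
H(P) = 0.06592 + 0.50009 + 0.50416 = 1.07017 bits

log₂(3) = 1.58496 bits

D_KL(P||U) = 1.58496 - 1.07017 = 0.51479 ≈ 0.5148 bits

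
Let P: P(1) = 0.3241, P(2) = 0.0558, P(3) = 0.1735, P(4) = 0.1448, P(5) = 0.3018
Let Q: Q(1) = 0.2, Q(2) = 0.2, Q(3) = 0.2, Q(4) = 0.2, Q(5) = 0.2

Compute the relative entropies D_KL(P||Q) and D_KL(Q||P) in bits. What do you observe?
D_KL(P||Q) = 0.1991 bits, D_KL(Q||P) = 0.2445 bits. The two directions give different values (D_KL(Q||P) exceeds D_KL(P||Q) by 0.0454 bits): KL divergence is asymmetric.

D_KL(P||Q) = Σ P(x) log₂(P(x)/Q(x))

Computing term by term:
  P(1)·log₂(P(1)/Q(1)) = 0.3241·log₂(0.3241/0.2) = 0.22572
  P(2)·log₂(P(2)/Q(2)) = 0.0558·log₂(0.0558/0.2) = -0.10276
  P(3)·log₂(P(3)/Q(3)) = 0.1735·log₂(0.1735/0.2) = -0.03558
  P(4)·log₂(P(4)/Q(4)) = 0.1448·log₂(0.1448/0.2) = -0.06747
  P(5)·log₂(P(5)/Q(5)) = 0.3018·log₂(0.3018/0.2) = 0.17915

D_KL(P||Q) = 0.22572 - 0.10276 - 0.03558 - 0.06747 + 0.17915 = 0.19906 ≈ 0.1991 bits

D_KL(Q||P) = Σ Q(x) log₂(Q(x)/P(x))

Computing term by term:
  Q(1)·log₂(Q(1)/P(1)) = 0.2·log₂(0.2/0.3241) = -0.13929
  Q(2)·log₂(Q(2)/P(2)) = 0.2·log₂(0.2/0.0558) = 0.36833
  Q(3)·log₂(Q(3)/P(3)) = 0.2·log₂(0.2/0.1735) = 0.04101
  Q(4)·log₂(Q(4)/P(4)) = 0.2·log₂(0.2/0.1448) = 0.09319
  Q(5)·log₂(Q(5)/P(5)) = 0.2·log₂(0.2/0.3018) = -0.11872

D_KL(Q||P) = -0.13929 + 0.36833 + 0.04101 + 0.09319 - 0.11872 = 0.24452 ≈ 0.2445 bits

These are NOT equal (difference: 0.0454 bits). KL divergence is asymmetric: D_KL(P||Q) ≠ D_KL(Q||P) in general.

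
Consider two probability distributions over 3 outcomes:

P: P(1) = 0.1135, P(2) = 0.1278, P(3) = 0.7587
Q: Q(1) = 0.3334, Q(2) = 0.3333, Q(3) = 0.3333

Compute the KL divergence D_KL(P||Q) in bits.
0.5472 bits

D_KL(P||Q) = Σ P(x) log₂(P(x)/Q(x))

Computing term by term:
  P(1)·log₂(P(1)/Q(1)) = 0.1135·log₂(0.1135/0.3334) = -0.17644
  P(2)·log₂(P(2)/Q(2)) = 0.1278·log₂(0.1278/0.3333) = -0.17674
  P(3)·log₂(P(3)/Q(3)) = 0.7587·log₂(0.7587/0.3333) = 0.90036

D_KL(P||Q) = -0.17644 - 0.17674 + 0.90036 = 0.54718 ≈ 0.5472 bits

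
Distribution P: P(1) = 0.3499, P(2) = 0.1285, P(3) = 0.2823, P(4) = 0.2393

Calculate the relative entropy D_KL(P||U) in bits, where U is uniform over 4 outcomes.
0.0807 bits

U(i) = 1/4 for all i

D_KL(P||U) = Σ P(x) log₂(P(x) / (1/4))
           = Σ P(x) log₂(P(x)) + log₂(4)
           = log₂(4) - H(P)

H(P) = -Σ P(x) log₂(P(x)):
  -P(1)·log₂(P(1)) = -(0.3499)·log₂(0.3499) = 0.53009
  -P(2)·log₂(P(2)) = -(0.1285)·log₂(0.1285) = 0.38038
  -P(3)·log₂(P(3)) = -(0.2823)·log₂(0.2823) = 0.51511
  -P(4)·log₂(P(4)) = -(0.2393)·log₂(0.2393) = 0.49370
H(P) = 0.53009 + 0.38038 + 0.51511 + 0.49370 = 1.91928 bits

log₂(4) = 2.00000 bits

D_KL(P||U) = 2.00000 - 1.91928 = 0.08072 ≈ 0.0807 bits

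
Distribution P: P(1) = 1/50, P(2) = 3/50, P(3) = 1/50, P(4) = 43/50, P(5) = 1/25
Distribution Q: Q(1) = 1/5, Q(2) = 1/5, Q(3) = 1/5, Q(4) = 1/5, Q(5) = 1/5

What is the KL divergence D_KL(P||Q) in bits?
1.4798 bits

D_KL(P||Q) = Σ P(x) log₂(P(x)/Q(x))

Computing term by term:
  P(1)·log₂(P(1)/Q(1)) = (1/50)·log₂((1/50)/(1/5)) = -0.06644
  P(2)·log₂(P(2)/Q(2)) = (3/50)·log₂((3/50)/(1/5)) = -0.10422
  P(3)·log₂(P(3)/Q(3)) = (1/50)·log₂((1/50)/(1/5)) = -0.06644
  P(4)·log₂(P(4)/Q(4)) = (43/50)·log₂((43/50)/(1/5)) = 1.80973
  P(5)·log₂(P(5)/Q(5)) = (1/25)·log₂((1/25)/(1/5)) = -0.09288

D_KL(P||Q) = -0.06644 - 0.10422 - 0.06644 + 1.80973 - 0.09288 = 1.47975 ≈ 1.4798 bits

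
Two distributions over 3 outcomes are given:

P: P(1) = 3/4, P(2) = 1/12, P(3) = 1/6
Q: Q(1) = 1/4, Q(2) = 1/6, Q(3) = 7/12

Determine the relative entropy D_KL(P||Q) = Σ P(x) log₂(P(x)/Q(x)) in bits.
0.8042 bits

D_KL(P||Q) = Σ P(x) log₂(P(x)/Q(x))

Computing term by term:
  P(1)·log₂(P(1)/Q(1)) = (3/4)·log₂((3/4)/(1/4)) = 1.18872
  P(2)·log₂(P(2)/Q(2)) = (1/12)·log₂((1/12)/(1/6)) = -0.08333
  P(3)·log₂(P(3)/Q(3)) = (1/6)·log₂((1/6)/(7/12)) = -0.30123

D_KL(P||Q) = 1.18872 - 0.08333 - 0.30123 = 0.80416 ≈ 0.8042 bits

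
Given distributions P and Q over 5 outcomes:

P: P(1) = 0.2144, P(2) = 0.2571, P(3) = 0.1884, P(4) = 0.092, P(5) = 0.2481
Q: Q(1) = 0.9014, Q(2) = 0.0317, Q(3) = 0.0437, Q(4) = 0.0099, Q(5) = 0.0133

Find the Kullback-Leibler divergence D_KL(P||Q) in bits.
2.0726 bits

D_KL(P||Q) = Σ P(x) log₂(P(x)/Q(x))

Computing term by term:
  P(1)·log₂(P(1)/Q(1)) = 0.2144·log₂(0.2144/0.9014) = -0.44421
  P(2)·log₂(P(2)/Q(2)) = 0.2571·log₂(0.2571/0.0317) = 0.77638
  P(3)·log₂(P(3)/Q(3)) = 0.1884·log₂(0.1884/0.0437) = 0.39716
  P(4)·log₂(P(4)/Q(4)) = 0.092·log₂(0.092/0.0099) = 0.29588
  P(5)·log₂(P(5)/Q(5)) = 0.2481·log₂(0.2481/0.0133) = 1.04734

D_KL(P||Q) = -0.44421 + 0.77638 + 0.39716 + 0.29588 + 1.04734 = 2.07255 ≈ 2.0726 bits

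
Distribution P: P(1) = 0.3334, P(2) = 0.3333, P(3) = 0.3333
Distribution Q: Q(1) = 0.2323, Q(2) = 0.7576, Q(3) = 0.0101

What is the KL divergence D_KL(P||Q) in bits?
1.4603 bits

D_KL(P||Q) = Σ P(x) log₂(P(x)/Q(x))

Computing term by term:
  P(1)·log₂(P(1)/Q(1)) = 0.3334·log₂(0.3334/0.2323) = 0.17379
  P(2)·log₂(P(2)/Q(2)) = 0.3333·log₂(0.3333/0.7576) = -0.39483
  P(3)·log₂(P(3)/Q(3)) = 0.3333·log₂(0.3333/0.0101) = 1.68130

D_KL(P||Q) = 0.17379 - 0.39483 + 1.68130 = 1.46026 ≈ 1.4603 bits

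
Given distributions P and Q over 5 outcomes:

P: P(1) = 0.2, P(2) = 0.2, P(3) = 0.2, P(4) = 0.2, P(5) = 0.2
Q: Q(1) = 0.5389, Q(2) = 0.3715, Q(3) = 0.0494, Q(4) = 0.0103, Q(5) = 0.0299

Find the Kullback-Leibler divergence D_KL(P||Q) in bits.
1.3430 bits

D_KL(P||Q) = Σ P(x) log₂(P(x)/Q(x))

Computing term by term:
  P(1)·log₂(P(1)/Q(1)) = 0.2·log₂(0.2/0.5389) = -0.28600
  P(2)·log₂(P(2)/Q(2)) = 0.2·log₂(0.2/0.3715) = -0.17867
  P(3)·log₂(P(3)/Q(3)) = 0.2·log₂(0.2/0.0494) = 0.40348
  P(4)·log₂(P(4)/Q(4)) = 0.2·log₂(0.2/0.0103) = 0.85586
  P(5)·log₂(P(5)/Q(5)) = 0.2·log₂(0.2/0.0299) = 0.54836

D_KL(P||Q) = -0.28600 - 0.17867 + 0.40348 + 0.85586 + 0.54836 = 1.34303 ≈ 1.3430 bits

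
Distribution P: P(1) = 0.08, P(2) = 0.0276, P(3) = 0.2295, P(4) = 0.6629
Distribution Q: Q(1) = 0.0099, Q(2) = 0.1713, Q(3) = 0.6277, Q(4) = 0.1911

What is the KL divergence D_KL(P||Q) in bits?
1.0249 bits

D_KL(P||Q) = Σ P(x) log₂(P(x)/Q(x))

Computing term by term:
  P(1)·log₂(P(1)/Q(1)) = 0.08·log₂(0.08/0.0099) = 0.24116
  P(2)·log₂(P(2)/Q(2)) = 0.0276·log₂(0.0276/0.1713) = -0.07269
  P(3)·log₂(P(3)/Q(3)) = 0.2295·log₂(0.2295/0.6277) = -0.33314
  P(4)·log₂(P(4)/Q(4)) = 0.6629·log₂(0.6629/0.1911) = 1.18955

D_KL(P||Q) = 0.24116 - 0.07269 - 0.33314 + 1.18955 = 1.02488 ≈ 1.0249 bits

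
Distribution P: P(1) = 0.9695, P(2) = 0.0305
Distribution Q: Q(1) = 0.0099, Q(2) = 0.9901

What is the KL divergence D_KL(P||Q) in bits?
6.2588 bits

D_KL(P||Q) = Σ P(x) log₂(P(x)/Q(x))

Computing term by term:
  P(1)·log₂(P(1)/Q(1)) = 0.9695·log₂(0.9695/0.0099) = 6.41195
  P(2)·log₂(P(2)/Q(2)) = 0.0305·log₂(0.0305/0.9901) = -0.15313

D_KL(P||Q) = 6.41195 - 0.15313 = 6.25882 ≈ 6.2588 bits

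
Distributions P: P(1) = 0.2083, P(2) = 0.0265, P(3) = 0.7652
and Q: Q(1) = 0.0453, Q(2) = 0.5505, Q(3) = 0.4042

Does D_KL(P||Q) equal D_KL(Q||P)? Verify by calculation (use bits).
D_KL(P||Q) = 1.0471 bits, D_KL(Q||P) = 1.9375 bits. No — D_KL(P||Q) ≠ D_KL(Q||P) for this pair.

D_KL(P||Q) = Σ P(x) log₂(P(x)/Q(x))

Computing term by term:
  P(1)·log₂(P(1)/Q(1)) = 0.2083·log₂(0.2083/0.0453) = 0.45848
  P(2)·log₂(P(2)/Q(2)) = 0.0265·log₂(0.0265/0.5505) = -0.11598
  P(3)·log₂(P(3)/Q(3)) = 0.7652·log₂(0.7652/0.4042) = 0.70457

D_KL(P||Q) = 0.45848 - 0.11598 + 0.70457 = 1.04707 ≈ 1.0471 bits

D_KL(Q||P) = Σ Q(x) log₂(Q(x)/P(x))

Computing term by term:
  Q(1)·log₂(Q(1)/P(1)) = 0.0453·log₂(0.0453/0.2083) = -0.09971
  Q(2)·log₂(Q(2)/P(2)) = 0.5505·log₂(0.5505/0.0265) = 2.40936
  Q(3)·log₂(Q(3)/P(3)) = 0.4042·log₂(0.4042/0.7652) = -0.37217

D_KL(Q||P) = -0.09971 + 2.40936 - 0.37217 = 1.93748 ≈ 1.9375 bits

These are NOT equal (difference: 0.8904 bits). KL divergence is asymmetric: D_KL(P||Q) ≠ D_KL(Q||P) in general.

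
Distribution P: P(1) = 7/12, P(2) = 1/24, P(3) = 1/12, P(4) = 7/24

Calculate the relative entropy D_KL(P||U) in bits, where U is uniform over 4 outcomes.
0.5381 bits

U(i) = 1/4 for all i

D_KL(P||U) = Σ P(x) log₂(P(x) / (1/4))
           = Σ P(x) log₂(P(x)) + log₂(4)
           = log₂(4) - H(P)

H(P) = -Σ P(x) log₂(P(x)):
  -P(1)·log₂(P(1)) = -(7/12)·log₂(7/12) = 0.45360
  -P(2)·log₂(P(2)) = -(1/24)·log₂(1/24) = 0.19104
  -P(3)·log₂(P(3)) = -(1/12)·log₂(1/12) = 0.29875
  -P(4)·log₂(P(4)) = -(7/24)·log₂(7/24) = 0.51847
H(P) = 0.45360 + 0.19104 + 0.29875 + 0.51847 = 1.46186 bits

log₂(4) = 2.00000 bits

D_KL(P||U) = 2.00000 - 1.46186 = 0.53814 ≈ 0.5381 bits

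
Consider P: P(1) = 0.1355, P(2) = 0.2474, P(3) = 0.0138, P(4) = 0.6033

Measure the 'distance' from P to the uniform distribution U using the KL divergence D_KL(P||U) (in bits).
0.5856 bits

U(i) = 1/4 for all i

D_KL(P||U) = Σ P(x) log₂(P(x) / (1/4))
           = Σ P(x) log₂(P(x)) + log₂(4)
           = log₂(4) - H(P)

H(P) = -Σ P(x) log₂(P(x)):
  -P(1)·log₂(P(1)) = -(0.1355)·log₂(0.1355) = 0.39073
  -P(2)·log₂(P(2)) = -(0.2474)·log₂(0.2474) = 0.49853
  -P(3)·log₂(P(3)) = -(0.0138)·log₂(0.0138) = 0.08527
  -P(4)·log₂(P(4)) = -(0.6033)·log₂(0.6033) = 0.43984
H(P) = 0.39073 + 0.49853 + 0.08527 + 0.43984 = 1.41437 bits

log₂(4) = 2.00000 bits

D_KL(P||U) = 2.00000 - 1.41437 = 0.58563 ≈ 0.5856 bits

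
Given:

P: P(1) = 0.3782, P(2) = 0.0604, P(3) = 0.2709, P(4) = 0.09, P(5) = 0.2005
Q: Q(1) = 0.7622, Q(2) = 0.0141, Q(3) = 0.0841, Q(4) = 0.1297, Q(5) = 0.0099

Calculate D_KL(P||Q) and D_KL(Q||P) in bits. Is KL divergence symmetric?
D_KL(P||Q) = 1.0243 bits, D_KL(Q||P) = 0.6245 bits. No, KL divergence is not symmetric.

D_KL(P||Q) = Σ P(x) log₂(P(x)/Q(x))

Computing term by term:
  P(1)·log₂(P(1)/Q(1)) = 0.3782·log₂(0.3782/0.7622) = -0.38237
  P(2)·log₂(P(2)/Q(2)) = 0.0604·log₂(0.0604/0.0141) = 0.12677
  P(3)·log₂(P(3)/Q(3)) = 0.2709·log₂(0.2709/0.0841) = 0.45717
  P(4)·log₂(P(4)/Q(4)) = 0.09·log₂(0.09/0.1297) = -0.04745
  P(5)·log₂(P(5)/Q(5)) = 0.2005·log₂(0.2005/0.0099) = 0.87018

D_KL(P||Q) = -0.38237 + 0.12677 + 0.45717 - 0.04745 + 0.87018 = 1.02430 ≈ 1.0243 bits

D_KL(Q||P) = Σ Q(x) log₂(Q(x)/P(x))

Computing term by term:
  Q(1)·log₂(Q(1)/P(1)) = 0.7622·log₂(0.7622/0.3782) = 0.77060
  Q(2)·log₂(Q(2)/P(2)) = 0.0141·log₂(0.0141/0.0604) = -0.02959
  Q(3)·log₂(Q(3)/P(3)) = 0.0841·log₂(0.0841/0.2709) = -0.14193
  Q(4)·log₂(Q(4)/P(4)) = 0.1297·log₂(0.1297/0.09) = 0.06838
  Q(5)·log₂(Q(5)/P(5)) = 0.0099·log₂(0.0099/0.2005) = -0.04297

D_KL(Q||P) = 0.77060 - 0.02959 - 0.14193 + 0.06838 - 0.04297 = 0.62449 ≈ 0.6245 bits

These are NOT equal (difference: 0.3998 bits). KL divergence is asymmetric: D_KL(P||Q) ≠ D_KL(Q||P) in general.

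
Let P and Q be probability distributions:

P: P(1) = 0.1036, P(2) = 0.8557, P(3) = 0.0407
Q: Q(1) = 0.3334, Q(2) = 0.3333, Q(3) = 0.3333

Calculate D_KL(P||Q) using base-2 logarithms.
0.8658 bits

D_KL(P||Q) = Σ P(x) log₂(P(x)/Q(x))

Computing term by term:
  P(1)·log₂(P(1)/Q(1)) = 0.1036·log₂(0.1036/0.3334) = -0.17469
  P(2)·log₂(P(2)/Q(2)) = 0.8557·log₂(0.8557/0.3333) = 1.16399
  P(3)·log₂(P(3)/Q(3)) = 0.0407·log₂(0.0407/0.3333) = -0.12347

D_KL(P||Q) = -0.17469 + 1.16399 - 0.12347 = 0.86583 ≈ 0.8658 bits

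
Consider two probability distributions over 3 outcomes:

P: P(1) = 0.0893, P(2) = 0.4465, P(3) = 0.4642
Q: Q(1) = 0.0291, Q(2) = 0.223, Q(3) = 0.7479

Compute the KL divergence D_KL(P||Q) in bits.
0.2723 bits

D_KL(P||Q) = Σ P(x) log₂(P(x)/Q(x))

Computing term by term:
  P(1)·log₂(P(1)/Q(1)) = 0.0893·log₂(0.0893/0.0291) = 0.14446
  P(2)·log₂(P(2)/Q(2)) = 0.4465·log₂(0.4465/0.223) = 0.44722
  P(3)·log₂(P(3)/Q(3)) = 0.4642·log₂(0.4642/0.7479) = -0.31942

D_KL(P||Q) = 0.14446 + 0.44722 - 0.31942 = 0.27226 ≈ 0.2723 bits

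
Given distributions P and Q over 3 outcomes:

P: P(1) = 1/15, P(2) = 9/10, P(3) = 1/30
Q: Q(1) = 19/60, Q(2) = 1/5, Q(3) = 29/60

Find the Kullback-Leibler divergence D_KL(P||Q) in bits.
1.6745 bits

D_KL(P||Q) = Σ P(x) log₂(P(x)/Q(x))

Computing term by term:
  P(1)·log₂(P(1)/Q(1)) = (1/15)·log₂((1/15)/(19/60)) = -0.14986
  P(2)·log₂(P(2)/Q(2)) = (9/10)·log₂((9/10)/(1/5)) = 1.95293
  P(3)·log₂(P(3)/Q(3)) = (1/30)·log₂((1/30)/(29/60)) = -0.12860

D_KL(P||Q) = -0.14986 + 1.95293 - 0.12860 = 1.67447 ≈ 1.6745 bits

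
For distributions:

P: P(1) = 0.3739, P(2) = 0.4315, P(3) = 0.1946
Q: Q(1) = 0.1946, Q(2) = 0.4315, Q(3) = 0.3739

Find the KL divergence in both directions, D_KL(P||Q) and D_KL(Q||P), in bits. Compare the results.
D_KL(P||Q) = 0.1689 bits, D_KL(Q||P) = 0.1689 bits. The two directions give exactly the same value for this pair.

D_KL(P||Q) = Σ P(x) log₂(P(x)/Q(x))

Computing term by term:
  P(1)·log₂(P(1)/Q(1)) = 0.3739·log₂(0.3739/0.1946) = 0.35227
  P(2)·log₂(P(2)/Q(2)) = 0.4315·log₂(0.4315/0.4315) = 0.00000
  P(3)·log₂(P(3)/Q(3)) = 0.1946·log₂(0.1946/0.3739) = -0.18334

D_KL(P||Q) = 0.35227 + 0.00000 - 0.18334 = 0.16893 ≈ 0.1689 bits

D_KL(Q||P) = Σ Q(x) log₂(Q(x)/P(x))

Computing term by term:
  Q(1)·log₂(Q(1)/P(1)) = 0.1946·log₂(0.1946/0.3739) = -0.18334
  Q(2)·log₂(Q(2)/P(2)) = 0.4315·log₂(0.4315/0.4315) = 0.00000
  Q(3)·log₂(Q(3)/P(3)) = 0.3739·log₂(0.3739/0.1946) = 0.35227

D_KL(Q||P) = -0.18334 + 0.00000 + 0.35227 = 0.16893 ≈ 0.1689 bits

These ARE equal here. Q is P with outcomes relabeled (Q(1) = P(3), Q(3) = P(1)) by a relabeling that is its own inverse, so the two sums contain exactly the same terms in a different order. This is a special case — KL divergence is not symmetric in general: D_KL(P||Q) ≠ D_KL(Q||P) for most P, Q.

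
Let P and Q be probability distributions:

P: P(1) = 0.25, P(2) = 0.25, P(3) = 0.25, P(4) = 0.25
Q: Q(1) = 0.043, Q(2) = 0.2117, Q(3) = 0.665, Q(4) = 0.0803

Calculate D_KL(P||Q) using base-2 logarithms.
0.7516 bits

D_KL(P||Q) = Σ P(x) log₂(P(x)/Q(x))

Computing term by term:
  P(1)·log₂(P(1)/Q(1)) = 0.25·log₂(0.25/0.043) = 0.63488
  P(2)·log₂(P(2)/Q(2)) = 0.25·log₂(0.25/0.2117) = 0.05998
  P(3)·log₂(P(3)/Q(3)) = 0.25·log₂(0.25/0.665) = -0.35286
  P(4)·log₂(P(4)/Q(4)) = 0.25·log₂(0.25/0.0803) = 0.40961

D_KL(P||Q) = 0.63488 + 0.05998 - 0.35286 + 0.40961 = 0.75161 ≈ 0.7516 bits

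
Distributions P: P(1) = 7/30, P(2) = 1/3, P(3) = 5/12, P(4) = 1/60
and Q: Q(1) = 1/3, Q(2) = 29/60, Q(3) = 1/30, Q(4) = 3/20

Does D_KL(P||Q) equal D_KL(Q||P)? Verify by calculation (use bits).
D_KL(P||Q) = 1.1667 bits, D_KL(Q||P) = 0.7846 bits. No — D_KL(P||Q) ≠ D_KL(Q||P) for this pair.

D_KL(P||Q) = Σ P(x) log₂(P(x)/Q(x))

Computing term by term:
  P(1)·log₂(P(1)/Q(1)) = (7/30)·log₂((7/30)/(1/3)) = -0.12007
  P(2)·log₂(P(2)/Q(2)) = (1/3)·log₂((1/3)/(29/60)) = -0.17868
  P(3)·log₂(P(3)/Q(3)) = (5/12)·log₂((5/12)/(1/30)) = 1.51827
  P(4)·log₂(P(4)/Q(4)) = (1/60)·log₂((1/60)/(3/20)) = -0.05283

D_KL(P||Q) = -0.12007 - 0.17868 + 1.51827 - 0.05283 = 1.16669 ≈ 1.1667 bits

D_KL(Q||P) = Σ Q(x) log₂(Q(x)/P(x))

Computing term by term:
  Q(1)·log₂(Q(1)/P(1)) = (1/3)·log₂((1/3)/(7/30)) = 0.17152
  Q(2)·log₂(Q(2)/P(2)) = (29/60)·log₂((29/60)/(1/3)) = 0.25909
  Q(3)·log₂(Q(3)/P(3)) = (1/30)·log₂((1/30)/(5/12)) = -0.12146
  Q(4)·log₂(Q(4)/P(4)) = (3/20)·log₂((3/20)/(1/60)) = 0.47549

D_KL(Q||P) = 0.17152 + 0.25909 - 0.12146 + 0.47549 = 0.78464 ≈ 0.7846 bits

These are NOT equal (difference: 0.3821 bits). KL divergence is asymmetric: D_KL(P||Q) ≠ D_KL(Q||P) in general.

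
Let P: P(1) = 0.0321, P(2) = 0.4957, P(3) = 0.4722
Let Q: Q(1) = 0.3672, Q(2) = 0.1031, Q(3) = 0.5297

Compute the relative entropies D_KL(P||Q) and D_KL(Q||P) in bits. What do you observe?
D_KL(P||Q) = 0.9318 bits, D_KL(Q||P) = 1.1453 bits. The two directions give different values (D_KL(Q||P) exceeds D_KL(P||Q) by 0.2135 bits): KL divergence is asymmetric.

D_KL(P||Q) = Σ P(x) log₂(P(x)/Q(x))

Computing term by term:
  P(1)·log₂(P(1)/Q(1)) = 0.0321·log₂(0.0321/0.3672) = -0.11286
  P(2)·log₂(P(2)/Q(2)) = 0.4957·log₂(0.4957/0.1031) = 1.12297
  P(3)·log₂(P(3)/Q(3)) = 0.4722·log₂(0.4722/0.5297) = -0.07828

D_KL(P||Q) = -0.11286 + 1.12297 - 0.07828 = 0.93183 ≈ 0.9318 bits

D_KL(Q||P) = Σ Q(x) log₂(Q(x)/P(x))

Computing term by term:
  Q(1)·log₂(Q(1)/P(1)) = 0.3672·log₂(0.3672/0.0321) = 1.29105
  Q(2)·log₂(Q(2)/P(2)) = 0.1031·log₂(0.1031/0.4957) = -0.23357
  Q(3)·log₂(Q(3)/P(3)) = 0.5297·log₂(0.5297/0.4722) = 0.08781

D_KL(Q||P) = 1.29105 - 0.23357 + 0.08781 = 1.14529 ≈ 1.1453 bits

These are NOT equal (difference: 0.2135 bits). KL divergence is asymmetric: D_KL(P||Q) ≠ D_KL(Q||P) in general.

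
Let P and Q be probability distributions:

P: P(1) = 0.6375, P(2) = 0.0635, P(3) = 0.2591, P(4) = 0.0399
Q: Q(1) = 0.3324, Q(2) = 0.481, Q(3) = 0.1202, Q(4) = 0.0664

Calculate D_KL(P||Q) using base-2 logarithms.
0.6712 bits

D_KL(P||Q) = Σ P(x) log₂(P(x)/Q(x))

Computing term by term:
  P(1)·log₂(P(1)/Q(1)) = 0.6375·log₂(0.6375/0.3324) = 0.59893
  P(2)·log₂(P(2)/Q(2)) = 0.0635·log₂(0.0635/0.481) = -0.18550
  P(3)·log₂(P(3)/Q(3)) = 0.2591·log₂(0.2591/0.1202) = 0.28710
  P(4)·log₂(P(4)/Q(4)) = 0.0399·log₂(0.0399/0.0664) = -0.02932

D_KL(P||Q) = 0.59893 - 0.18550 + 0.28710 - 0.02932 = 0.67121 ≈ 0.6712 bits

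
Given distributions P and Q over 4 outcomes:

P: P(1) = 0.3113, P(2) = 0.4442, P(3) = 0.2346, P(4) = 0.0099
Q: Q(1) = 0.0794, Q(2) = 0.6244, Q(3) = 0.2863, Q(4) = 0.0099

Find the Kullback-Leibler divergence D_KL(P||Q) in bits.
0.3280 bits

D_KL(P||Q) = Σ P(x) log₂(P(x)/Q(x))

Computing term by term:
  P(1)·log₂(P(1)/Q(1)) = 0.3113·log₂(0.3113/0.0794) = 0.61360
  P(2)·log₂(P(2)/Q(2)) = 0.4442·log₂(0.4442/0.6244) = -0.21822
  P(3)·log₂(P(3)/Q(3)) = 0.2346·log₂(0.2346/0.2863) = -0.06741
  P(4)·log₂(P(4)/Q(4)) = 0.0099·log₂(0.0099/0.0099) = 0.00000

D_KL(P||Q) = 0.61360 - 0.21822 - 0.06741 + 0.00000 = 0.32797 ≈ 0.3280 bits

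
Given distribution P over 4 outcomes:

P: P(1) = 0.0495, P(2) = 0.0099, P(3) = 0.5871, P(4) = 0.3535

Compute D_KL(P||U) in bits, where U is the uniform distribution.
0.7380 bits

U(i) = 1/4 for all i

D_KL(P||U) = Σ P(x) log₂(P(x) / (1/4))
           = Σ P(x) log₂(P(x)) + log₂(4)
           = log₂(4) - H(P)

H(P) = -Σ P(x) log₂(P(x)):
  -P(1)·log₂(P(1)) = -(0.0495)·log₂(0.0495) = 0.21465
  -P(2)·log₂(P(2)) = -(0.0099)·log₂(0.0099) = 0.06592
  -P(3)·log₂(P(3)) = -(0.5871)·log₂(0.5871) = 0.45108
  -P(4)·log₂(P(4)) = -(0.3535)·log₂(0.3535) = 0.53033
H(P) = 0.21465 + 0.06592 + 0.45108 + 0.53033 = 1.26198 bits

log₂(4) = 2.00000 bits

D_KL(P||U) = 2.00000 - 1.26198 = 0.73802 ≈ 0.7380 bits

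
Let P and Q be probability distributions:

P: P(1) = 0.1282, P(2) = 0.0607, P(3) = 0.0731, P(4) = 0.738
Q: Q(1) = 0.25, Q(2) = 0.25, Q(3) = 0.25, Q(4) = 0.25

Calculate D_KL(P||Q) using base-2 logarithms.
0.7754 bits

D_KL(P||Q) = Σ P(x) log₂(P(x)/Q(x))

Computing term by term:
  P(1)·log₂(P(1)/Q(1)) = 0.1282·log₂(0.1282/0.25) = -0.12352
  P(2)·log₂(P(2)/Q(2)) = 0.0607·log₂(0.0607/0.25) = -0.12396
  P(3)·log₂(P(3)/Q(3)) = 0.0731·log₂(0.0731/0.25) = -0.12968
  P(4)·log₂(P(4)/Q(4)) = 0.738·log₂(0.738/0.25) = 1.15253

D_KL(P||Q) = -0.12352 - 0.12396 - 0.12968 + 1.15253 = 0.77537 ≈ 0.7754 bits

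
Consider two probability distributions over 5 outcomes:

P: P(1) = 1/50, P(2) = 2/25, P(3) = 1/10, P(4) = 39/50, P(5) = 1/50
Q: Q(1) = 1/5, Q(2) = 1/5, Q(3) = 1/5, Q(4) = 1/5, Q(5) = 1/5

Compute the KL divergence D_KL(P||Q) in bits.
1.1929 bits

D_KL(P||Q) = Σ P(x) log₂(P(x)/Q(x))

Computing term by term:
  P(1)·log₂(P(1)/Q(1)) = (1/50)·log₂((1/50)/(1/5)) = -0.06644
  P(2)·log₂(P(2)/Q(2)) = (2/25)·log₂((2/25)/(1/5)) = -0.10575
  P(3)·log₂(P(3)/Q(3)) = (1/10)·log₂((1/10)/(1/5)) = -0.10000
  P(4)·log₂(P(4)/Q(4)) = (39/50)·log₂((39/50)/(1/5)) = 1.53151
  P(5)·log₂(P(5)/Q(5)) = (1/50)·log₂((1/50)/(1/5)) = -0.06644

D_KL(P||Q) = -0.06644 - 0.10575 - 0.10000 + 1.53151 - 0.06644 = 1.19288 ≈ 1.1929 bits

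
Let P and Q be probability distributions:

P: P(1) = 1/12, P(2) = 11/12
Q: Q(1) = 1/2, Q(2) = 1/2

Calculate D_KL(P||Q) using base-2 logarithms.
0.5862 bits

D_KL(P||Q) = Σ P(x) log₂(P(x)/Q(x))

Computing term by term:
  P(1)·log₂(P(1)/Q(1)) = (1/12)·log₂((1/12)/(1/2)) = -0.21541
  P(2)·log₂(P(2)/Q(2)) = (11/12)·log₂((11/12)/(1/2)) = 0.80160

D_KL(P||Q) = -0.21541 + 0.80160 = 0.58619 ≈ 0.5862 bits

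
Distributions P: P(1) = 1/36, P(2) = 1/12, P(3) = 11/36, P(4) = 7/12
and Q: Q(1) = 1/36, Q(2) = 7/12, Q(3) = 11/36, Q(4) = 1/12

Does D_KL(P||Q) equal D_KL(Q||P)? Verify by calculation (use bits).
D_KL(P||Q) = 1.4037 bits, D_KL(Q||P) = 1.4037 bits. Yes — for this pair D_KL(P||Q) = D_KL(Q||P).

D_KL(P||Q) = Σ P(x) log₂(P(x)/Q(x))

Computing term by term:
  P(1)·log₂(P(1)/Q(1)) = (1/36)·log₂((1/36)/(1/36)) = 0.00000
  P(2)·log₂(P(2)/Q(2)) = (1/12)·log₂((1/12)/(7/12)) = -0.23395
  P(3)·log₂(P(3)/Q(3)) = (11/36)·log₂((11/36)/(11/36)) = 0.00000
  P(4)·log₂(P(4)/Q(4)) = (7/12)·log₂((7/12)/(1/12)) = 1.63762

D_KL(P||Q) = 0.00000 - 0.23395 + 0.00000 + 1.63762 = 1.40367 ≈ 1.4037 bits

D_KL(Q||P) = Σ Q(x) log₂(Q(x)/P(x))

Computing term by term:
  Q(1)·log₂(Q(1)/P(1)) = (1/36)·log₂((1/36)/(1/36)) = 0.00000
  Q(2)·log₂(Q(2)/P(2)) = (7/12)·log₂((7/12)/(1/12)) = 1.63762
  Q(3)·log₂(Q(3)/P(3)) = (11/36)·log₂((11/36)/(11/36)) = 0.00000
  Q(4)·log₂(Q(4)/P(4)) = (1/12)·log₂((1/12)/(7/12)) = -0.23395

D_KL(Q||P) = 0.00000 + 1.63762 + 0.00000 - 0.23395 = 1.40367 ≈ 1.4037 bits

These ARE equal here. Q is P with outcomes relabeled (Q(2) = P(4), Q(4) = P(2)) by a relabeling that is its own inverse, so the two sums contain exactly the same terms in a different order. This is a special case — KL divergence is not symmetric in general: D_KL(P||Q) ≠ D_KL(Q||P) for most P, Q.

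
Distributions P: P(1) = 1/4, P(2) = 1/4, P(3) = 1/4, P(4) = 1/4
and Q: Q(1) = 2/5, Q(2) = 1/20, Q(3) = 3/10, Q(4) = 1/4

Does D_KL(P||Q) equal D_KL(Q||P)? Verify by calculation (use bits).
D_KL(P||Q) = 0.3452 bits, D_KL(Q||P) = 0.2340 bits. No — D_KL(P||Q) ≠ D_KL(Q||P) for this pair.

D_KL(P||Q) = Σ P(x) log₂(P(x)/Q(x))

Computing term by term:
  P(1)·log₂(P(1)/Q(1)) = (1/4)·log₂((1/4)/(2/5)) = -0.16952
  P(2)·log₂(P(2)/Q(2)) = (1/4)·log₂((1/4)/(1/20)) = 0.58048
  P(3)·log₂(P(3)/Q(3)) = (1/4)·log₂((1/4)/(3/10)) = -0.06576
  P(4)·log₂(P(4)/Q(4)) = (1/4)·log₂((1/4)/(1/4)) = 0.00000

D_KL(P||Q) = -0.16952 + 0.58048 - 0.06576 + 0.00000 = 0.34520 ≈ 0.3452 bits

D_KL(Q||P) = Σ Q(x) log₂(Q(x)/P(x))

Computing term by term:
  Q(1)·log₂(Q(1)/P(1)) = (2/5)·log₂((2/5)/(1/4)) = 0.27123
  Q(2)·log₂(Q(2)/P(2)) = (1/20)·log₂((1/20)/(1/4)) = -0.11610
  Q(3)·log₂(Q(3)/P(3)) = (3/10)·log₂((3/10)/(1/4)) = 0.07891
  Q(4)·log₂(Q(4)/P(4)) = (1/4)·log₂((1/4)/(1/4)) = 0.00000

D_KL(Q||P) = 0.27123 - 0.11610 + 0.07891 + 0.00000 = 0.23404 ≈ 0.2340 bits

These are NOT equal (difference: 0.1112 bits). KL divergence is asymmetric: D_KL(P||Q) ≠ D_KL(Q||P) in general.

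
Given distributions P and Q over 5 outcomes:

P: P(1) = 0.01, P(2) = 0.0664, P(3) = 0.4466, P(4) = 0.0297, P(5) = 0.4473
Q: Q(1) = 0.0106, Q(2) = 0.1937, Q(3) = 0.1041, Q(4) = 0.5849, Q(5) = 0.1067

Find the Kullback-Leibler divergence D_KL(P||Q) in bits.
1.6321 bits

D_KL(P||Q) = Σ P(x) log₂(P(x)/Q(x))

Computing term by term:
  P(1)·log₂(P(1)/Q(1)) = 0.01·log₂(0.01/0.0106) = -0.00084
  P(2)·log₂(P(2)/Q(2)) = 0.0664·log₂(0.0664/0.1937) = -0.10256
  P(3)·log₂(P(3)/Q(3)) = 0.4466·log₂(0.4466/0.1041) = 0.93831
  P(4)·log₂(P(4)/Q(4)) = 0.0297·log₂(0.0297/0.5849) = -0.12770
  P(5)·log₂(P(5)/Q(5)) = 0.4473·log₂(0.4473/0.1067) = 0.92487

D_KL(P||Q) = -0.00084 - 0.10256 + 0.93831 - 0.12770 + 0.92487 = 1.63208 ≈ 1.6321 bits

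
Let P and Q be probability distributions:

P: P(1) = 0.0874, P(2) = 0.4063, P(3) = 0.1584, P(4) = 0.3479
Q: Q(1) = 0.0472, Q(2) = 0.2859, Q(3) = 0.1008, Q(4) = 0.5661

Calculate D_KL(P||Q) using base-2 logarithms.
0.1426 bits

D_KL(P||Q) = Σ P(x) log₂(P(x)/Q(x))

Computing term by term:
  P(1)·log₂(P(1)/Q(1)) = 0.0874·log₂(0.0874/0.0472) = 0.07769
  P(2)·log₂(P(2)/Q(2)) = 0.4063·log₂(0.4063/0.2859) = 0.20601
  P(3)·log₂(P(3)/Q(3)) = 0.1584·log₂(0.1584/0.1008) = 0.10329
  P(4)·log₂(P(4)/Q(4)) = 0.3479·log₂(0.3479/0.5661) = -0.24436

D_KL(P||Q) = 0.07769 + 0.20601 + 0.10329 - 0.24436 = 0.14263 ≈ 0.1426 bits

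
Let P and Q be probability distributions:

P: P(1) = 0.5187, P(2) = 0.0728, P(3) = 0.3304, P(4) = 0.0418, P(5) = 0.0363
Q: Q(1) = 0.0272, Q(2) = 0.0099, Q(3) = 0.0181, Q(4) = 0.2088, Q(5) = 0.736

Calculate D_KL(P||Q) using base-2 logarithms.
3.5455 bits

D_KL(P||Q) = Σ P(x) log₂(P(x)/Q(x))

Computing term by term:
  P(1)·log₂(P(1)/Q(1)) = 0.5187·log₂(0.5187/0.0272) = 2.20615
  P(2)·log₂(P(2)/Q(2)) = 0.0728·log₂(0.0728/0.0099) = 0.20955
  P(3)·log₂(P(3)/Q(3)) = 0.3304·log₂(0.3304/0.0181) = 1.38443
  P(4)·log₂(P(4)/Q(4)) = 0.0418·log₂(0.0418/0.2088) = -0.09700
  P(5)·log₂(P(5)/Q(5)) = 0.0363·log₂(0.0363/0.736) = -0.15760

D_KL(P||Q) = 2.20615 + 0.20955 + 1.38443 - 0.09700 - 0.15760 = 3.54553 ≈ 3.5455 bits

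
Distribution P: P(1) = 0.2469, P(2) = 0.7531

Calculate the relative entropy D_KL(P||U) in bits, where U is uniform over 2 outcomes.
0.1937 bits

U(i) = 1/2 for all i

D_KL(P||U) = Σ P(x) log₂(P(x) / (1/2))
           = Σ P(x) log₂(P(x)) + log₂(2)
           = log₂(2) - H(P)

H(P) = -Σ P(x) log₂(P(x)):
  -P(1)·log₂(P(1)) = -(0.2469)·log₂(0.2469) = 0.49824
  -P(2)·log₂(P(2)) = -(0.7531)·log₂(0.7531) = 0.30808
H(P) = 0.49824 + 0.30808 = 0.80632 bits

log₂(2) = 1.00000 bits

D_KL(P||U) = 1.00000 - 0.80632 = 0.19368 ≈ 0.1937 bits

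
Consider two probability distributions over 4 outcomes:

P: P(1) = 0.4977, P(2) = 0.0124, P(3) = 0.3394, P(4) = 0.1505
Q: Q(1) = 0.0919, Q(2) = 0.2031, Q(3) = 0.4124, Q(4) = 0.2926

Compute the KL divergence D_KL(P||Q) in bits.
0.9232 bits

D_KL(P||Q) = Σ P(x) log₂(P(x)/Q(x))

Computing term by term:
  P(1)·log₂(P(1)/Q(1)) = 0.4977·log₂(0.4977/0.0919) = 1.21296
  P(2)·log₂(P(2)/Q(2)) = 0.0124·log₂(0.0124/0.2031) = -0.05002
  P(3)·log₂(P(3)/Q(3)) = 0.3394·log₂(0.3394/0.4124) = -0.09539
  P(4)·log₂(P(4)/Q(4)) = 0.1505·log₂(0.1505/0.2926) = -0.14435

D_KL(P||Q) = 1.21296 - 0.05002 - 0.09539 - 0.14435 = 0.92320 ≈ 0.9232 bits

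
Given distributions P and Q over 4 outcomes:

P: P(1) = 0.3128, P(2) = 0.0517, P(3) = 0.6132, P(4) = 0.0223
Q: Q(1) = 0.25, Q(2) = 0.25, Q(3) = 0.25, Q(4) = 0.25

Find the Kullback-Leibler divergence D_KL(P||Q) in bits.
0.6996 bits

D_KL(P||Q) = Σ P(x) log₂(P(x)/Q(x))

Computing term by term:
  P(1)·log₂(P(1)/Q(1)) = 0.3128·log₂(0.3128/0.25) = 0.10113
  P(2)·log₂(P(2)/Q(2)) = 0.0517·log₂(0.0517/0.25) = -0.11755
  P(3)·log₂(P(3)/Q(3)) = 0.6132·log₂(0.6132/0.25) = 0.79374
  P(4)·log₂(P(4)/Q(4)) = 0.0223·log₂(0.0223/0.25) = -0.07776

D_KL(P||Q) = 0.10113 - 0.11755 + 0.79374 - 0.07776 = 0.69956 ≈ 0.6996 bits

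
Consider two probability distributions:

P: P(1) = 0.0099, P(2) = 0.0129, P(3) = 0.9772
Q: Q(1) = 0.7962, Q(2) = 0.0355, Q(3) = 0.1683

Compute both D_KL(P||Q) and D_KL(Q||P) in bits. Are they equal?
D_KL(P||Q) = 2.3983 bits, D_KL(Q||P) = 4.6644 bits. No, they are not equal.

D_KL(P||Q) = Σ P(x) log₂(P(x)/Q(x))

Computing term by term:
  P(1)·log₂(P(1)/Q(1)) = 0.0099·log₂(0.0099/0.7962) = -0.06266
  P(2)·log₂(P(2)/Q(2)) = 0.0129·log₂(0.0129/0.0355) = -0.01884
  P(3)·log₂(P(3)/Q(3)) = 0.9772·log₂(0.9772/0.1683) = 2.47976

D_KL(P||Q) = -0.06266 - 0.01884 + 2.47976 = 2.39826 ≈ 2.3983 bits

D_KL(Q||P) = Σ Q(x) log₂(Q(x)/P(x))

Computing term by term:
  Q(1)·log₂(Q(1)/P(1)) = 0.7962·log₂(0.7962/0.0099) = 5.03959
  Q(2)·log₂(Q(2)/P(2)) = 0.0355·log₂(0.0355/0.0129) = 0.05185
  Q(3)·log₂(Q(3)/P(3)) = 0.1683·log₂(0.1683/0.9772) = -0.42708

D_KL(Q||P) = 5.03959 + 0.05185 - 0.42708 = 4.66436 ≈ 4.6644 bits

These are NOT equal (difference: 2.2661 bits). KL divergence is asymmetric: D_KL(P||Q) ≠ D_KL(Q||P) in general.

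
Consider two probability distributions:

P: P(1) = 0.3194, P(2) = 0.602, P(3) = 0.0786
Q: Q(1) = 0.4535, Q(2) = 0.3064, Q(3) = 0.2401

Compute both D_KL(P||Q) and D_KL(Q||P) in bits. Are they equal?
D_KL(P||Q) = 0.2984 bits, D_KL(Q||P) = 0.3176 bits. No, they are not equal.

D_KL(P||Q) = Σ P(x) log₂(P(x)/Q(x))

Computing term by term:
  P(1)·log₂(P(1)/Q(1)) = 0.3194·log₂(0.3194/0.4535) = -0.16153
  P(2)·log₂(P(2)/Q(2)) = 0.602·log₂(0.602/0.3064) = 0.58656
  P(3)·log₂(P(3)/Q(3)) = 0.0786·log₂(0.0786/0.2401) = -0.12663

D_KL(P||Q) = -0.16153 + 0.58656 - 0.12663 = 0.29840 ≈ 0.2984 bits

D_KL(Q||P) = Σ Q(x) log₂(Q(x)/P(x))

Computing term by term:
  Q(1)·log₂(Q(1)/P(1)) = 0.4535·log₂(0.4535/0.3194) = 0.22935
  Q(2)·log₂(Q(2)/P(2)) = 0.3064·log₂(0.3064/0.602) = -0.29854
  Q(3)·log₂(Q(3)/P(3)) = 0.2401·log₂(0.2401/0.0786) = 0.38681

D_KL(Q||P) = 0.22935 - 0.29854 + 0.38681 = 0.31762 ≈ 0.3176 bits

These are NOT equal (difference: 0.0192 bits). KL divergence is asymmetric: D_KL(P||Q) ≠ D_KL(Q||P) in general.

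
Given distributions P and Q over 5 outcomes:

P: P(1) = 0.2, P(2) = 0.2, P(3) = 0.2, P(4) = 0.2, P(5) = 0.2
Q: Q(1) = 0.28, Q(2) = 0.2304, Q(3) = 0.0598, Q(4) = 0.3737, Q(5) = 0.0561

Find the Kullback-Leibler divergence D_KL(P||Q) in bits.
0.3969 bits

D_KL(P||Q) = Σ P(x) log₂(P(x)/Q(x))

Computing term by term:
  P(1)·log₂(P(1)/Q(1)) = 0.2·log₂(0.2/0.28) = -0.09709
  P(2)·log₂(P(2)/Q(2)) = 0.2·log₂(0.2/0.2304) = -0.04083
  P(3)·log₂(P(3)/Q(3)) = 0.2·log₂(0.2/0.0598) = 0.34836
  P(4)·log₂(P(4)/Q(4)) = 0.2·log₂(0.2/0.3737) = -0.18038
  P(5)·log₂(P(5)/Q(5)) = 0.2·log₂(0.2/0.0561) = 0.36679

D_KL(P||Q) = -0.09709 - 0.04083 + 0.34836 - 0.18038 + 0.36679 = 0.39685 ≈ 0.3969 bits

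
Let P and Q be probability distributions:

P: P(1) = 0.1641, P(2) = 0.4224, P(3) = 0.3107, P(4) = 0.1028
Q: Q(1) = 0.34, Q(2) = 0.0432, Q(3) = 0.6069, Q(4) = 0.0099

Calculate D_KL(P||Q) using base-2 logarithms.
1.2640 bits

D_KL(P||Q) = Σ P(x) log₂(P(x)/Q(x))

Computing term by term:
  P(1)·log₂(P(1)/Q(1)) = 0.1641·log₂(0.1641/0.34) = -0.17246
  P(2)·log₂(P(2)/Q(2)) = 0.4224·log₂(0.4224/0.0432) = 1.38949
  P(3)·log₂(P(3)/Q(3)) = 0.3107·log₂(0.3107/0.6069) = -0.30012
  P(4)·log₂(P(4)/Q(4)) = 0.1028·log₂(0.1028/0.0099) = 0.34708

D_KL(P||Q) = -0.17246 + 1.38949 - 0.30012 + 0.34708 = 1.26399 ≈ 1.2640 bits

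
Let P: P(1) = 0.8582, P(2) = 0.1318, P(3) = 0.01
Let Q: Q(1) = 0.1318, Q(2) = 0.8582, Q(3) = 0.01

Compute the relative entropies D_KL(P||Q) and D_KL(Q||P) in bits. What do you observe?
D_KL(P||Q) = 1.9634 bits, D_KL(Q||P) = 1.9634 bits. The two directions give the same value here, because Q is a self-inverse relabeling of P; in general KL divergence is asymmetric.

D_KL(P||Q) = Σ P(x) log₂(P(x)/Q(x))

Computing term by term:
  P(1)·log₂(P(1)/Q(1)) = 0.8582·log₂(0.8582/0.1318) = 2.31968
  P(2)·log₂(P(2)/Q(2)) = 0.1318·log₂(0.1318/0.8582) = -0.35625
  P(3)·log₂(P(3)/Q(3)) = 0.01·log₂(0.01/0.01) = 0.00000

D_KL(P||Q) = 2.31968 - 0.35625 + 0.00000 = 1.96343 ≈ 1.9634 bits

D_KL(Q||P) = Σ Q(x) log₂(Q(x)/P(x))

Computing term by term:
  Q(1)·log₂(Q(1)/P(1)) = 0.1318·log₂(0.1318/0.8582) = -0.35625
  Q(2)·log₂(Q(2)/P(2)) = 0.8582·log₂(0.8582/0.1318) = 2.31968
  Q(3)·log₂(Q(3)/P(3)) = 0.01·log₂(0.01/0.01) = 0.00000

D_KL(Q||P) = -0.35625 + 2.31968 + 0.00000 = 1.96343 ≈ 1.9634 bits

These ARE equal here. Q is P with outcomes relabeled (Q(1) = P(2), Q(2) = P(1)) by a relabeling that is its own inverse, so the two sums contain exactly the same terms in a different order. This is a special case — KL divergence is not symmetric in general: D_KL(P||Q) ≠ D_KL(Q||P) for most P, Q.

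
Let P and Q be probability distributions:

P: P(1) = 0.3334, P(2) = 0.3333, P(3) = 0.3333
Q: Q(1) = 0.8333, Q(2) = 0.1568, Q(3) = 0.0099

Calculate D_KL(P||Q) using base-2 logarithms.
1.6129 bits

D_KL(P||Q) = Σ P(x) log₂(P(x)/Q(x))

Computing term by term:
  P(1)·log₂(P(1)/Q(1)) = 0.3334·log₂(0.3334/0.8333) = -0.44062
  P(2)·log₂(P(2)/Q(2)) = 0.3333·log₂(0.3333/0.1568) = 0.36260
  P(3)·log₂(P(3)/Q(3)) = 0.3333·log₂(0.3333/0.0099) = 1.69091

D_KL(P||Q) = -0.44062 + 0.36260 + 1.69091 = 1.61289 ≈ 1.6129 bits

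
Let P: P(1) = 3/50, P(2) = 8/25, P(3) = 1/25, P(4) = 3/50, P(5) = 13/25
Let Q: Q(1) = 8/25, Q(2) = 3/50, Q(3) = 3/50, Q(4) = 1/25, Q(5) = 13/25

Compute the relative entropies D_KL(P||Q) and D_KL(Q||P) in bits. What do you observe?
D_KL(P||Q) = 0.6396 bits, D_KL(Q||P) = 0.6396 bits. The two directions give the same value here, because Q is a self-inverse relabeling of P; in general KL divergence is asymmetric.

D_KL(P||Q) = Σ P(x) log₂(P(x)/Q(x))

Computing term by term:
  P(1)·log₂(P(1)/Q(1)) = (3/50)·log₂((3/50)/(8/25)) = -0.14490
  P(2)·log₂(P(2)/Q(2)) = (8/25)·log₂((8/25)/(3/50)) = 0.77281
  P(3)·log₂(P(3)/Q(3)) = (1/25)·log₂((1/25)/(3/50)) = -0.02340
  P(4)·log₂(P(4)/Q(4)) = (3/50)·log₂((3/50)/(1/25)) = 0.03510
  P(5)·log₂(P(5)/Q(5)) = (13/25)·log₂((13/25)/(13/25)) = 0.00000

D_KL(P||Q) = -0.14490 + 0.77281 - 0.02340 + 0.03510 + 0.00000 = 0.63961 ≈ 0.6396 bits

D_KL(Q||P) = Σ Q(x) log₂(Q(x)/P(x))

Computing term by term:
  Q(1)·log₂(Q(1)/P(1)) = (8/25)·log₂((8/25)/(3/50)) = 0.77281
  Q(2)·log₂(Q(2)/P(2)) = (3/50)·log₂((3/50)/(8/25)) = -0.14490
  Q(3)·log₂(Q(3)/P(3)) = (3/50)·log₂((3/50)/(1/25)) = 0.03510
  Q(4)·log₂(Q(4)/P(4)) = (1/25)·log₂((1/25)/(3/50)) = -0.02340
  Q(5)·log₂(Q(5)/P(5)) = (13/25)·log₂((13/25)/(13/25)) = 0.00000

D_KL(Q||P) = 0.77281 - 0.14490 + 0.03510 - 0.02340 + 0.00000 = 0.63961 ≈ 0.6396 bits

These ARE equal here. Q is P with outcomes relabeled (Q(1) = P(2), Q(2) = P(1), Q(3) = P(4), Q(4) = P(3)) by a relabeling that is its own inverse, so the two sums contain exactly the same terms in a different order. This is a special case — KL divergence is not symmetric in general: D_KL(P||Q) ≠ D_KL(Q||P) for most P, Q.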